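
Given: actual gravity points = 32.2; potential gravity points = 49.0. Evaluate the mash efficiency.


efficiency = actual / potential × 100
efficiency = 32.2 / 49.0 × 100

65.7143 %


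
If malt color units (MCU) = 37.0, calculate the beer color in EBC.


SRM = 1.4922·MCU^0.6859;  EBC = SRM·1.97
SRM = 1.4922·37.0^0.6859 = 17.7606
EBC = 17.7606·1.97

34.9883 EBC


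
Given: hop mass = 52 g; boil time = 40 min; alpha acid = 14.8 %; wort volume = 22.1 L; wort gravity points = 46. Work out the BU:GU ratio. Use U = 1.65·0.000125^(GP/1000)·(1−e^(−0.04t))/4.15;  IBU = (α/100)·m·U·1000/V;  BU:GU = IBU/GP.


U = 1.65·0.000125^(46/1000)·(1−e^(−0.04·40))/4.15 = 0.2099
IBU = (14.8/100)·52·0.2099·1000/22.1 = 73.0846
BU:GU = 73.0846/46

1.5888


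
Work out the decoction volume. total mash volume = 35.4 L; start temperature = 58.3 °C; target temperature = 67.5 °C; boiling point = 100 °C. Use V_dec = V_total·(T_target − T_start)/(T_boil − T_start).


V_dec = 35.4·(67.5 − 58.3)/(100 − 58.3)

7.8101 L


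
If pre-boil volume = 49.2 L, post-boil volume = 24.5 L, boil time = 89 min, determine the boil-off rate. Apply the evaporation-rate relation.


rate = (V_pre − V_post) / (t_min/60)
rate = (49.2 − 24.5) / (89/60)

16.6517 L/hr


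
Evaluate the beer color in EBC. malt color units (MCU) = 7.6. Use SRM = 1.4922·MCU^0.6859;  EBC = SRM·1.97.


SRM = 1.4922·7.6^0.6859 = 5.9976
EBC = 5.9976·1.97

11.8153 EBC


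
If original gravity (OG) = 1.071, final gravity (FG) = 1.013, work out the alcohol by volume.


ABV = (OG − FG) · 131.25
ABV = (1.071 − 1.013) · 131.25

7.6125 % ABV


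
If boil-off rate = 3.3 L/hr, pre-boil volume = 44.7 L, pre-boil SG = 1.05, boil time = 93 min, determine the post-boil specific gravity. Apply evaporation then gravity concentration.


V_post = V_pre − rate·(t/60);  SG_post = 1 + (SG_pre−1)·V_pre/V_post
V_post = 44.7 − 3.3·(93/60) = 39.5850
SG_post = 1 + (1.05 − 1)·44.7/39.5850

1.0565


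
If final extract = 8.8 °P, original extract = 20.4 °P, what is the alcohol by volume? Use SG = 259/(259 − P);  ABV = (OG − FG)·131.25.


OG = 259/(259 − 20.4) = 1.0855
FG = 259/(259 − 8.8) = 1.0352
ABV = (1.0855 − 1.0352)·131.25

6.6054 % ABV


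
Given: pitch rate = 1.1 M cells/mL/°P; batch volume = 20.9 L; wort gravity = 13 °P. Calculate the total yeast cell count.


cells (billions) = rate · V_L · °P
cells = 1.1 · 20.9 · 13

298.8700 billion cells


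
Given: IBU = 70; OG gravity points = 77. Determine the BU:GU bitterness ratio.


BU:GU = IBU / OG_points
BU:GU = 70 / 77

0.9091


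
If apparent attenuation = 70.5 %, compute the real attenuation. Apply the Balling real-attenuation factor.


RA = AA · 0.8192
RA = 70.5 · 0.8192

57.7536 %


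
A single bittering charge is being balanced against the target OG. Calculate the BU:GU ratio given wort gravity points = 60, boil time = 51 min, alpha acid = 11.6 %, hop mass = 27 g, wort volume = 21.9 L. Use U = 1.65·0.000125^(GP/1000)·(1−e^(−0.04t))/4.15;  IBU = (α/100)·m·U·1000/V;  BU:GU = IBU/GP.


U = 1.65·0.000125^(60/1000)·(1−e^(−0.04·51))/4.15 = 0.2017
IBU = (11.6/100)·27·0.2017·1000/21.9 = 28.8491
BU:GU = 28.8491/60

0.4808


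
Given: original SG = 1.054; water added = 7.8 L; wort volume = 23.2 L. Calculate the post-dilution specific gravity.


SG_new = 1 + (SG_old − 1)·V_old/(V_old + V_water)
pts = (1.054 − 1)·1000·23.2/(23.2 + 7.8) = 40.4129
SG_new = 1 + 40.4129/1000

1.0404


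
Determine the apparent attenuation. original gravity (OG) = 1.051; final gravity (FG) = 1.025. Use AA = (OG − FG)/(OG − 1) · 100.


AA = (1.051 − 1.025)/(1.051 − 1) · 100

50.9804 %


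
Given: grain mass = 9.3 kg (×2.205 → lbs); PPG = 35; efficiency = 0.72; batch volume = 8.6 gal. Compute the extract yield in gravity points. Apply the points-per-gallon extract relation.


points = lbs × PPG × eff / vol
lbs = 9.3 × 2.205 = 20.5065
points = 20.5065 × 35 × 0.72 / 8.6

60.0888 points


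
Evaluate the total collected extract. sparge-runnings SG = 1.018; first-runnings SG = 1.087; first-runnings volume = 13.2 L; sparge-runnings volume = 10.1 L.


total = Σ (SG_i − 1)·1000·V_i
first = (1.087 − 1)·1000·13.2 = 1148.4000
sparge = (1.018 − 1)·1000·10.1 = 181.8000
total = 1148.4000 + 181.8000

1330.2000 gravity·L


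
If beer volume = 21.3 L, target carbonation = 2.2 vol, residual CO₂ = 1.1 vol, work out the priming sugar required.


sugar = (target − residual)·4.0·V
sugar = (2.2 − 1.1)·4.0·21.3

93.7200 g


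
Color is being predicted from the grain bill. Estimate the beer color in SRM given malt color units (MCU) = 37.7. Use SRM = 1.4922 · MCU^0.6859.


SRM = 1.4922 · 37.7^0.6859

17.9903 SRM


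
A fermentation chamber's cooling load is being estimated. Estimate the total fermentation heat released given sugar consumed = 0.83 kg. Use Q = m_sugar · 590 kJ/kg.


Q = 0.83 · 590

489.7000 kJ


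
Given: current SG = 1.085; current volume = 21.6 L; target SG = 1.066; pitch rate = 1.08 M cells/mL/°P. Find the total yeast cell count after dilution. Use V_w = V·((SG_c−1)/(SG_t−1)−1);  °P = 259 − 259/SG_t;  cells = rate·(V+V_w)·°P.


V_w = 21.6·((1.085−1)/(1.066−1)−1) = 6.2182
V_final = 21.6 + 6.2182 = 27.8182
°P = 259 − 259/1.066 = 16.0356
cells = 1.08·27.8182·16.0356

481.7692 billion cells


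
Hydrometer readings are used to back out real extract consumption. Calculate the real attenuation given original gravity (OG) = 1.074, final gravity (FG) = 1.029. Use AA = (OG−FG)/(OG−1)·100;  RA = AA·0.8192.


AA = (1.074 − 1.029)/(1.074 − 1)·100 = 60.8108
RA = 60.8108·0.8192

49.8162 %


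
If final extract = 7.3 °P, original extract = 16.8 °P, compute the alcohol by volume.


SG = 259/(259 − P);  ABV = (OG − FG)·131.25
OG = 259/(259 − 16.8) = 1.0694
FG = 259/(259 − 7.3) = 1.0290
ABV = (1.0694 − 1.0290)·131.25

5.2974 % ABV


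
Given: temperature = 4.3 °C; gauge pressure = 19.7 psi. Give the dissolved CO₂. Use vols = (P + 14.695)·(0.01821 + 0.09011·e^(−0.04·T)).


vols = (19.7 + 14.695)·(0.01821 + 0.09011·e^(−0.04·4.3))

3.2359 volumes


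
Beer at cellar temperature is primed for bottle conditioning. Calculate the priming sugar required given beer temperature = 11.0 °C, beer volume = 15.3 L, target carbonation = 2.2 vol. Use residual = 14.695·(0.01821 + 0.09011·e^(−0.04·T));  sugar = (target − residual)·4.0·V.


residual = 14.695·(0.01821 + 0.09011·e^(−0.04·11.0)) = 1.1204
sugar = (2.2 − 1.1204)·4.0·15.3

66.0711 g


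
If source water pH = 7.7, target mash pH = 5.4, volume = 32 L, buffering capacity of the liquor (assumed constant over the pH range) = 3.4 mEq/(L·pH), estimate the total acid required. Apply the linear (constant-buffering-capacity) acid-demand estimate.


acid = buffering capacity · (pH_source − pH_target) · V
acid = 3.4 · (7.7 − 5.4) · 32

250.2400 mEq


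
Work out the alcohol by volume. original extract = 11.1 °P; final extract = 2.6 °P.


SG = 259/(259 − P);  ABV = (OG − FG)·131.25
OG = 259/(259 − 11.1) = 1.0448
FG = 259/(259 − 2.6) = 1.0101
ABV = (1.0448 − 1.0101)·131.25

4.5459 % ABV


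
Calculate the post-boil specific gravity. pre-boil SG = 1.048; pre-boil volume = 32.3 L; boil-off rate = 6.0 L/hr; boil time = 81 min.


V_post = V_pre − rate·(t/60);  SG_post = 1 + (SG_pre−1)·V_pre/V_post
V_post = 32.3 − 6.0·(81/60) = 24.2000
SG_post = 1 + (1.048 − 1)·32.3/24.2000

1.0641


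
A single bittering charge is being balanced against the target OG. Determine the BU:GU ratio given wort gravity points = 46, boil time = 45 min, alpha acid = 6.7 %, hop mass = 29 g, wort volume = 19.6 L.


U = 1.65·0.000125^(GP/1000)·(1−e^(−0.04t))/4.15;  IBU = (α/100)·m·U·1000/V;  BU:GU = IBU/GP
U = 1.65·0.000125^(46/1000)·(1−e^(−0.04·45))/4.15 = 0.2195
IBU = (6.7/100)·29·0.2195·1000/19.6 = 21.7591
BU:GU = 21.7591/46

0.4730


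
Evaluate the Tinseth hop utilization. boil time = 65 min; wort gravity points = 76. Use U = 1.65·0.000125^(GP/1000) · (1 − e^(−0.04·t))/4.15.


bigness = 1.65·0.000125^(76/1000) = 0.8334
boil_factor = (1 − e^(−0.04·65))/4.15 = 0.2231
U = 0.8334 · 0.2231

0.1859


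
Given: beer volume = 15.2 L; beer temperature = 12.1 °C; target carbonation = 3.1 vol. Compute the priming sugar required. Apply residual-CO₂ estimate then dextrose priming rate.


residual = 14.695·(0.01821 + 0.09011·e^(−0.04·T));  sugar = (target − residual)·4.0·V
residual = 14.695·(0.01821 + 0.09011·e^(−0.04·12.1)) = 1.0837
sugar = (3.1 − 1.0837)·4.0·15.2

122.5912 g


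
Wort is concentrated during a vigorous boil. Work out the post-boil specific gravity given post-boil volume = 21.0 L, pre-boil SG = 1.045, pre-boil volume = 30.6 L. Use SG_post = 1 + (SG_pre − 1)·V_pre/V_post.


pts_pre = (1.045 − 1)·1000 = 45.0000
pts_post = 45.0000·30.6/21.0 = 65.5714
SG_post = 1 + 65.5714/1000

1.0656


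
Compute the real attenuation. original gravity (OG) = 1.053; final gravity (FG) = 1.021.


AA = (OG−FG)/(OG−1)·100;  RA = AA·0.8192
AA = (1.053 − 1.021)/(1.053 − 1)·100 = 60.3774
RA = 60.3774·0.8192

49.4611 %


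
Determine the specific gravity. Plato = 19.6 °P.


SG = 259/(259 − P)
SG = 259/(259 − 19.6)

1.0819


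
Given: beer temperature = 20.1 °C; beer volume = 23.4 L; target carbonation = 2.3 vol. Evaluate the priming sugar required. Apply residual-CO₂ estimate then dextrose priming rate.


residual = 14.695·(0.01821 + 0.09011·e^(−0.04·T));  sugar = (target − residual)·4.0·V
residual = 14.695·(0.01821 + 0.09011·e^(−0.04·20.1)) = 0.8602
sugar = (2.3 − 0.8602)·4.0·23.4

134.7646 g


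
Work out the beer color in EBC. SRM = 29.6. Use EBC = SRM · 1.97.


EBC = 29.6 · 1.97

58.3120 EBC


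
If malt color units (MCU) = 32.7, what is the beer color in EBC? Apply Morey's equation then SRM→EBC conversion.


SRM = 1.4922·MCU^0.6859;  EBC = SRM·1.97
SRM = 1.4922·32.7^0.6859 = 16.3176
EBC = 16.3176·1.97

32.1456 EBC


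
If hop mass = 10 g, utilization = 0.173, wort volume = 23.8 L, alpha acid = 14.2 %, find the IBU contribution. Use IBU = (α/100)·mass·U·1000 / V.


IBU = (14.2/100)·10·0.173·1000 / 23.8

10.3218 IBU


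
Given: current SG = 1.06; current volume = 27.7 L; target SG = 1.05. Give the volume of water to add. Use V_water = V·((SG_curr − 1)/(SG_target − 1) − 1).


V_water = 27.7·((1.06 − 1)/(1.05 − 1) − 1)

5.5400 L


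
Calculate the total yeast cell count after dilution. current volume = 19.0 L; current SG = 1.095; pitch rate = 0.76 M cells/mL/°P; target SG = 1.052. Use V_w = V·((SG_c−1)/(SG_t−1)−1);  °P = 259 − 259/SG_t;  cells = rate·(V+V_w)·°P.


V_w = 19.0·((1.095−1)/(1.052−1)−1) = 15.7115
V_final = 19.0 + 15.7115 = 34.7115
°P = 259 − 259/1.052 = 12.8023
cells = 0.76·34.7115·12.8023

337.7340 billion cells


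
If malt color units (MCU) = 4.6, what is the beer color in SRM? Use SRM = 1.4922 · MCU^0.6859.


SRM = 1.4922 · 4.6^0.6859

4.2502 SRM


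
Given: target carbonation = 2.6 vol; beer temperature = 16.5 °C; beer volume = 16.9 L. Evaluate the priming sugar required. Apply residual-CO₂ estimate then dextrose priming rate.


residual = 14.695·(0.01821 + 0.09011·e^(−0.04·T));  sugar = (target − residual)·4.0·V
residual = 14.695·(0.01821 + 0.09011·e^(−0.04·16.5)) = 0.9520
sugar = (2.6 − 0.9520)·4.0·16.9

111.4053 g


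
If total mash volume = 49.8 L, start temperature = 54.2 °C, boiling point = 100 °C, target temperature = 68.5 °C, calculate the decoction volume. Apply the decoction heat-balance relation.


V_dec = V_total·(T_target − T_start)/(T_boil − T_start)
V_dec = 49.8·(68.5 − 54.2)/(100 − 54.2)

15.5489 L


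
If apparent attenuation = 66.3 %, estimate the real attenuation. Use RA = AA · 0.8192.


RA = 66.3 · 0.8192

54.3130 %


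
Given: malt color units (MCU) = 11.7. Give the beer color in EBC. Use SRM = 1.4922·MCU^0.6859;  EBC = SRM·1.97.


SRM = 1.4922·11.7^0.6859 = 8.0630
EBC = 8.0630·1.97

15.8841 EBC


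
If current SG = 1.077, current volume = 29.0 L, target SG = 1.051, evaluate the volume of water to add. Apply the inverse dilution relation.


V_water = V·((SG_curr − 1)/(SG_target − 1) − 1)
V_water = 29.0·((1.077 − 1)/(1.051 − 1) − 1)

14.7843 L


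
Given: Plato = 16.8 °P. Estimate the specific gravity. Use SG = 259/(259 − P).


SG = 259/(259 − 16.8)

1.0694


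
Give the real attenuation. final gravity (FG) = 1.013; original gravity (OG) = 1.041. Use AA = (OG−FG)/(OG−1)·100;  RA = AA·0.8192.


AA = (1.041 − 1.013)/(1.041 − 1)·100 = 68.2927
RA = 68.2927·0.8192

55.9454 %


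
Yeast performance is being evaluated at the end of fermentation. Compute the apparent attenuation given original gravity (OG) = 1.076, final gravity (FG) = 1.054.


AA = (OG − FG)/(OG − 1) · 100
AA = (1.076 − 1.054)/(1.076 − 1) · 100

28.9474 %


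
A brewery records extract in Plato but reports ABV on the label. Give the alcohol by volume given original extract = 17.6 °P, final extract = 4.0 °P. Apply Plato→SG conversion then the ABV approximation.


SG = 259/(259 − P);  ABV = (OG − FG)·131.25
OG = 259/(259 − 17.6) = 1.0729
FG = 259/(259 − 4.0) = 1.0157
ABV = (1.0729 − 1.0157)·131.25

7.5104 % ABV


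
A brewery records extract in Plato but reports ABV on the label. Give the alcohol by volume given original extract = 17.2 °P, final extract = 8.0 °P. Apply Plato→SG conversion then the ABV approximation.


SG = 259/(259 − P);  ABV = (OG − FG)·131.25
OG = 259/(259 − 17.2) = 1.0711
FG = 259/(259 − 8.0) = 1.0319
ABV = (1.0711 − 1.0319)·131.25

5.1530 % ABV


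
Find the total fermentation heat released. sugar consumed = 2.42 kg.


Q = m_sugar · 590 kJ/kg
Q = 2.42 · 590

1427.8000 kJ


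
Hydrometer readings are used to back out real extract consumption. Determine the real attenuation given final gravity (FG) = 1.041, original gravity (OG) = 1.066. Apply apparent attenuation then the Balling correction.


AA = (OG−FG)/(OG−1)·100;  RA = AA·0.8192
AA = (1.066 − 1.041)/(1.066 − 1)·100 = 37.8788
RA = 37.8788·0.8192

31.0303 %


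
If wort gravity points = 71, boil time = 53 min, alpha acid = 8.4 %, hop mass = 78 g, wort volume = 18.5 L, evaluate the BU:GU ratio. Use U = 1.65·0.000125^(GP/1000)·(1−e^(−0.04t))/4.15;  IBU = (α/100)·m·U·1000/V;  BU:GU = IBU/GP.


U = 1.65·0.000125^(71/1000)·(1−e^(−0.04·53))/4.15 = 0.1848
IBU = (8.4/100)·78·0.1848·1000/18.5 = 65.4615
BU:GU = 65.4615/71

0.9220


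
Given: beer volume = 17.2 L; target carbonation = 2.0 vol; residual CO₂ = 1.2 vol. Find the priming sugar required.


sugar = (target − residual)·4.0·V
sugar = (2.0 − 1.2)·4.0·17.2

55.0400 g


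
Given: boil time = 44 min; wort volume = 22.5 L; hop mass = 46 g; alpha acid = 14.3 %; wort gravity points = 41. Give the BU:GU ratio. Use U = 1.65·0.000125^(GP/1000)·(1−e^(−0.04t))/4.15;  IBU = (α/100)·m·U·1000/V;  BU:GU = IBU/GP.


U = 1.65·0.000125^(41/1000)·(1−e^(−0.04·44))/4.15 = 0.2277
IBU = (14.3/100)·46·0.2277·1000/22.5 = 66.5775
BU:GU = 66.5775/41

1.6238


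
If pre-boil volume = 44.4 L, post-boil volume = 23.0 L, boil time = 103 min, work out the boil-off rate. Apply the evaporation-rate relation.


rate = (V_pre − V_post) / (t_min/60)
rate = (44.4 − 23.0) / (103/60)

12.4660 L/hr


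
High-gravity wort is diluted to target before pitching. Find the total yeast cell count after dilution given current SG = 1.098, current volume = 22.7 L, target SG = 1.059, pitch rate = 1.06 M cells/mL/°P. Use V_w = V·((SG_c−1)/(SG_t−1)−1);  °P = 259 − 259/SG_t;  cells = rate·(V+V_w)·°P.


V_w = 22.7·((1.098−1)/(1.059−1)−1) = 15.0051
V_final = 22.7 + 15.0051 = 37.7051
°P = 259 − 259/1.059 = 14.4297
cells = 1.06·37.7051·14.4297

576.7155 billion cells


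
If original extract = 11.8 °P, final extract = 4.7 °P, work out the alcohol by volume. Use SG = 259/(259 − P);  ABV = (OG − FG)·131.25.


OG = 259/(259 − 11.8) = 1.0477
FG = 259/(259 − 4.7) = 1.0185
ABV = (1.0477 − 1.0185)·131.25

3.8394 % ABV


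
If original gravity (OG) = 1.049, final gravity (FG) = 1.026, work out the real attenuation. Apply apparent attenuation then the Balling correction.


AA = (OG−FG)/(OG−1)·100;  RA = AA·0.8192
AA = (1.049 − 1.026)/(1.049 − 1)·100 = 46.9388
RA = 46.9388·0.8192

38.4522 %


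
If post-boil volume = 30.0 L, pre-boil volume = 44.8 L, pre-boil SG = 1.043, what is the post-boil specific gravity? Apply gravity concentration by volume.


SG_post = 1 + (SG_pre − 1)·V_pre/V_post
pts_pre = (1.043 − 1)·1000 = 43.0000
pts_post = 43.0000·44.8/30.0 = 64.2133
SG_post = 1 + 64.2133/1000

1.0642


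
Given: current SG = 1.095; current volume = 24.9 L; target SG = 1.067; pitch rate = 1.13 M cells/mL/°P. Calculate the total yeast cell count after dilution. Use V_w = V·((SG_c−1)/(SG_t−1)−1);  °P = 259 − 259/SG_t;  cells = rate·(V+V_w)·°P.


V_w = 24.9·((1.095−1)/(1.067−1)−1) = 10.4060
V_final = 24.9 + 10.4060 = 35.3060
°P = 259 − 259/1.067 = 16.2634
cells = 1.13·35.3060·16.2634

648.8387 billion cells


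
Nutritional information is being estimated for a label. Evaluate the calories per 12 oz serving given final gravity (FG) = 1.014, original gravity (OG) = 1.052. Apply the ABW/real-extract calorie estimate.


ABW = (OG−FG)·131.25·0.79/FG;  °P = 259 − 259/SG (for OG→OE and FG→AE);  RE = 0.1808·OE + 0.8192·AE;  Cal = (6.9·ABW + 4·(RE−0.1))·FG·3.55
ABW = (1.052 − 1.014)·131.25·0.79/1.014 = 3.8857
OE = 259 − 259/1.052 = 12.8023 °P
AE = 259 − 259/1.014 = 3.5759 °P
RE = 0.1808·12.8023 + 0.8192·3.5759 = 5.2441 °P
Cal = (6.9·3.8857 + 4·(5.2441−0.1))·1.014·3.55

170.5817 kcal


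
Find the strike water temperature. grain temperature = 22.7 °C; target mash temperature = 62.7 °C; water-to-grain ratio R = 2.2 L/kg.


T_strike = (0.41/R)·(T_mash − T_grain) + T_mash
T_strike = (0.41/2.2)·(62.7 − 22.7) + 62.7

70.1545 °C


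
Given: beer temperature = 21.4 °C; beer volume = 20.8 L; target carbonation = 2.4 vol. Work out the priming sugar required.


residual = 14.695·(0.01821 + 0.09011·e^(−0.04·T));  sugar = (target − residual)·4.0·V
residual = 14.695·(0.01821 + 0.09011·e^(−0.04·21.4)) = 0.8302
sugar = (2.4 − 0.8302)·4.0·20.8

130.6091 g


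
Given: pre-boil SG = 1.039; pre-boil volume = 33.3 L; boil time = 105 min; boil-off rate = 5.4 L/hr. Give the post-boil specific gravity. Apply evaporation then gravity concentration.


V_post = V_pre − rate·(t/60);  SG_post = 1 + (SG_pre−1)·V_pre/V_post
V_post = 33.3 − 5.4·(105/60) = 23.8500
SG_post = 1 + (1.039 − 1)·33.3/23.8500

1.0545


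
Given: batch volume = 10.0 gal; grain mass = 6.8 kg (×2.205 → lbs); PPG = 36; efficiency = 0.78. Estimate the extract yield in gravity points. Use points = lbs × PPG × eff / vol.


lbs = 6.8 × 2.205 = 14.9940
points = 14.9940 × 36 × 0.78 / 10.0

42.1032 points


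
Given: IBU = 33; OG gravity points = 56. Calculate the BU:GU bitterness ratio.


BU:GU = IBU / OG_points
BU:GU = 33 / 56

0.5893


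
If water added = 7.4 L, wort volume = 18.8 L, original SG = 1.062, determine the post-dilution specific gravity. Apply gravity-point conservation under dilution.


SG_new = 1 + (SG_old − 1)·V_old/(V_old + V_water)
pts = (1.062 − 1)·1000·18.8/(18.8 + 7.4) = 44.4885
SG_new = 1 + 44.4885/1000

1.0445


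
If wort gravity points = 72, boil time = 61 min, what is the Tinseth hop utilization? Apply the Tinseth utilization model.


U = 1.65·0.000125^(GP/1000) · (1 − e^(−0.04·t))/4.15
bigness = 1.65·0.000125^(72/1000) = 0.8639
boil_factor = (1 − e^(−0.04·61))/4.15 = 0.2200
U = 0.8639 · 0.2200

0.1900


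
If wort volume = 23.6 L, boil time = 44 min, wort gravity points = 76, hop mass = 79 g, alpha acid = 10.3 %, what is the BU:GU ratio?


U = 1.65·0.000125^(GP/1000)·(1−e^(−0.04t))/4.15;  IBU = (α/100)·m·U·1000/V;  BU:GU = IBU/GP
U = 1.65·0.000125^(76/1000)·(1−e^(−0.04·44))/4.15 = 0.1663
IBU = (10.3/100)·79·0.1663·1000/23.6 = 57.3271
BU:GU = 57.3271/76

0.7543


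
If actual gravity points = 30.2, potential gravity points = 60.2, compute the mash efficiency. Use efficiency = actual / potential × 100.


efficiency = 30.2 / 60.2 × 100

50.1661 %


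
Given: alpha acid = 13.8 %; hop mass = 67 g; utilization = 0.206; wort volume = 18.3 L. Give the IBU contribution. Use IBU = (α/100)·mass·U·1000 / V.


IBU = (13.8/100)·67·0.206·1000 / 18.3

104.0807 IBU


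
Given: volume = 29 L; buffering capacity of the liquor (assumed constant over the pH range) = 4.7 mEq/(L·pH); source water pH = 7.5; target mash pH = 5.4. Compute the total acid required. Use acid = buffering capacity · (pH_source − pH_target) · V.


acid = 4.7 · (7.5 − 5.4) · 29

286.2300 mEq


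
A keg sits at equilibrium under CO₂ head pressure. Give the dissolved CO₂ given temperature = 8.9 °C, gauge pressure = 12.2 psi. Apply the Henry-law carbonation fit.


vols = (P + 14.695)·(0.01821 + 0.09011·e^(−0.04·T))
vols = (12.2 + 14.695)·(0.01821 + 0.09011·e^(−0.04·8.9))

2.1874 volumes


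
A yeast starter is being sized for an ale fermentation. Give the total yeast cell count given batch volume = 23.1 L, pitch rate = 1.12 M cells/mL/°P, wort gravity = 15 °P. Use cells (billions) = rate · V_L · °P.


cells = 1.12 · 23.1 · 15

388.0800 billion cells


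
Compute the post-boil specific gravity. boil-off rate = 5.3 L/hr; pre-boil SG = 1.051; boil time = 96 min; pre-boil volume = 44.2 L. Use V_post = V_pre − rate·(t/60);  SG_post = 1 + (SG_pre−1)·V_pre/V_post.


V_post = 44.2 − 5.3·(96/60) = 35.7200
SG_post = 1 + (1.051 − 1)·44.2/35.7200

1.0631


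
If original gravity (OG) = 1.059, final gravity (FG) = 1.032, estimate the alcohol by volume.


ABV = (OG − FG) · 131.25
ABV = (1.059 − 1.032) · 131.25

3.5437 % ABV


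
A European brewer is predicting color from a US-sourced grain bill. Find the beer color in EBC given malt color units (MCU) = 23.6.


SRM = 1.4922·MCU^0.6859;  EBC = SRM·1.97
SRM = 1.4922·23.6^0.6859 = 13.0469
EBC = 13.0469·1.97

25.7024 EBC


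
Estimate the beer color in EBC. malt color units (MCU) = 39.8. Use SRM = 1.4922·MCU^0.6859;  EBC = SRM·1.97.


SRM = 1.4922·39.8^0.6859 = 18.6718
EBC = 18.6718·1.97

36.7835 EBC


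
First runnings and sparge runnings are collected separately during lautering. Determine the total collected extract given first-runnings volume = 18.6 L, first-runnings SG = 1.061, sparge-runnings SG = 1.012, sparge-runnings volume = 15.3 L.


total = Σ (SG_i − 1)·1000·V_i
first = (1.061 − 1)·1000·18.6 = 1134.6000
sparge = (1.012 − 1)·1000·15.3 = 183.6000
total = 1134.6000 + 183.6000

1318.2000 gravity·L


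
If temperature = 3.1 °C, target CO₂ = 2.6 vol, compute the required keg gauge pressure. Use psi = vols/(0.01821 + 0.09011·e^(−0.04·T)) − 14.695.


psi = 2.6/(0.01821 + 0.09011·e^(−0.04·3.1)) − 14.695

11.8868 psi


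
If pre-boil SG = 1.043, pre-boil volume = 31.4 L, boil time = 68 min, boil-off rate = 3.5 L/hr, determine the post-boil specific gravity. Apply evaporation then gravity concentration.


V_post = V_pre − rate·(t/60);  SG_post = 1 + (SG_pre−1)·V_pre/V_post
V_post = 31.4 − 3.5·(68/60) = 27.4333
SG_post = 1 + (1.043 − 1)·31.4/27.4333

1.0492


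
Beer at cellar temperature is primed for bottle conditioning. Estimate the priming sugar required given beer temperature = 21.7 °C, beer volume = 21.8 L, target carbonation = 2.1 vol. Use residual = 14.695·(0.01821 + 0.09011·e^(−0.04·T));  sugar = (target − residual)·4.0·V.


residual = 14.695·(0.01821 + 0.09011·e^(−0.04·21.7)) = 0.8235
sugar = (2.1 − 0.8235)·4.0·21.8

111.3136 g


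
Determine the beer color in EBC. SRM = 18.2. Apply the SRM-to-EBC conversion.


EBC = SRM · 1.97
EBC = 18.2 · 1.97

35.8540 EBC


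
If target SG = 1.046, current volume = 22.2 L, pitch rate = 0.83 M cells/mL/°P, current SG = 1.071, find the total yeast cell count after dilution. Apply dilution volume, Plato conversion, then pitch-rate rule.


V_w = V·((SG_c−1)/(SG_t−1)−1);  °P = 259 − 259/SG_t;  cells = rate·(V+V_w)·°P
V_w = 22.2·((1.071−1)/(1.046−1)−1) = 12.0652
V_final = 22.2 + 12.0652 = 34.2652
°P = 259 − 259/1.046 = 11.3901
cells = 0.83·34.2652·11.3901

323.9347 billion cells


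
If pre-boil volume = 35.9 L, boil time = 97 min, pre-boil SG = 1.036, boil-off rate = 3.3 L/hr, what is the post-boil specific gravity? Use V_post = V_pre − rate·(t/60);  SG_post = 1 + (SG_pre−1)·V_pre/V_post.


V_post = 35.9 − 3.3·(97/60) = 30.5650
SG_post = 1 + (1.036 − 1)·35.9/30.5650

1.0423


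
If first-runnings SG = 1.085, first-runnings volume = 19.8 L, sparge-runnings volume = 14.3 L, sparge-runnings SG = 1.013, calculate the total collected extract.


total = Σ (SG_i − 1)·1000·V_i
first = (1.085 − 1)·1000·19.8 = 1683.0000
sparge = (1.013 − 1)·1000·14.3 = 185.9000
total = 1683.0000 + 185.9000

1868.9000 gravity·L


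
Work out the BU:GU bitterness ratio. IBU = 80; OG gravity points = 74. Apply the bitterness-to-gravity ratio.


BU:GU = IBU / OG_points
BU:GU = 80 / 74

1.0811


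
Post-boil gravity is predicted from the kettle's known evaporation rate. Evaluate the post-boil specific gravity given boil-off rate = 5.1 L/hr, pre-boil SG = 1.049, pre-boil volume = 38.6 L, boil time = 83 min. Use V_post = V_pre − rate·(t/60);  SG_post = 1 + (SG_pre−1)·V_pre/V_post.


V_post = 38.6 − 5.1·(83/60) = 31.5450
SG_post = 1 + (1.049 − 1)·38.6/31.5450

1.0600


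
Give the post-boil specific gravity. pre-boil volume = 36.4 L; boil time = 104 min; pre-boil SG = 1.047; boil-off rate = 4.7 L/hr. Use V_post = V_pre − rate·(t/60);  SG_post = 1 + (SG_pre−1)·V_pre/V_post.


V_post = 36.4 − 4.7·(104/60) = 28.2533
SG_post = 1 + (1.047 − 1)·36.4/28.2533

1.0606


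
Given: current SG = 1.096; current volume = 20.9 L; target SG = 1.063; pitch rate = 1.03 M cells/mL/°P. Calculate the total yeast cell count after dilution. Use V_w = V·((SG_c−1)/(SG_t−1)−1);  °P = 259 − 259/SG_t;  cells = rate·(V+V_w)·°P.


V_w = 20.9·((1.096−1)/(1.063−1)−1) = 10.9476
V_final = 20.9 + 10.9476 = 31.8476
°P = 259 − 259/1.063 = 15.3500
cells = 1.03·31.8476·15.3500

503.5252 billion cells


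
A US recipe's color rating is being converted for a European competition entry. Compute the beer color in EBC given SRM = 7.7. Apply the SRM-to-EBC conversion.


EBC = SRM · 1.97
EBC = 7.7 · 1.97

15.1690 EBC


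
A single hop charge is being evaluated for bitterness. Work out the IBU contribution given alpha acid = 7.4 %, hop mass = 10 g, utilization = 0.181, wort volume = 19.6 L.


IBU = (α/100)·mass·U·1000 / V
IBU = (7.4/100)·10·0.181·1000 / 19.6

6.8337 IBU


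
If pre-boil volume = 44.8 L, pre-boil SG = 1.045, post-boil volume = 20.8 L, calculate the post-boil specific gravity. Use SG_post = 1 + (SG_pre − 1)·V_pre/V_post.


pts_pre = (1.045 − 1)·1000 = 45.0000
pts_post = 45.0000·44.8/20.8 = 96.9231
SG_post = 1 + 96.9231/1000

1.0969


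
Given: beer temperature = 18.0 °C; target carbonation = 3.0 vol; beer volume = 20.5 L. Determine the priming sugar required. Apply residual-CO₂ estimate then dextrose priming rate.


residual = 14.695·(0.01821 + 0.09011·e^(−0.04·T));  sugar = (target − residual)·4.0·V
residual = 14.695·(0.01821 + 0.09011·e^(−0.04·18.0)) = 0.9121
sugar = (3.0 − 0.9121)·4.0·20.5

171.2048 g


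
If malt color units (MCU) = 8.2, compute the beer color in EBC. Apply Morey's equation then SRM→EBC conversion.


SRM = 1.4922·MCU^0.6859;  EBC = SRM·1.97
SRM = 1.4922·8.2^0.6859 = 6.3185
EBC = 6.3185·1.97

12.4474 EBC


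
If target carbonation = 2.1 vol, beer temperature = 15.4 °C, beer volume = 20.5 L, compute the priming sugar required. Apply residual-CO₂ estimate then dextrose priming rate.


residual = 14.695·(0.01821 + 0.09011·e^(−0.04·T));  sugar = (target − residual)·4.0·V
residual = 14.695·(0.01821 + 0.09011·e^(−0.04·15.4)) = 0.9828
sugar = (2.1 − 0.9828)·4.0·20.5

91.6121 g


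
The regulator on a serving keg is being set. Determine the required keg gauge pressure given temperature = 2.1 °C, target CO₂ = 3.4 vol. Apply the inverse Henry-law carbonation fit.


psi = vols/(0.01821 + 0.09011·e^(−0.04·T)) − 14.695
psi = 3.4/(0.01821 + 0.09011·e^(−0.04·2.1)) − 14.695

18.9484 psi


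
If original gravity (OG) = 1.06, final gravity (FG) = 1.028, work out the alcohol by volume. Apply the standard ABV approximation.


ABV = (OG − FG) · 131.25
ABV = (1.06 − 1.028) · 131.25

4.2000 % ABV


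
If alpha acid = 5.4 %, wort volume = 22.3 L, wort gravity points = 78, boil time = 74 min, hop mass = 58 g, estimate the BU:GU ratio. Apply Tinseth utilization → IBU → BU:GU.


U = 1.65·0.000125^(GP/1000)·(1−e^(−0.04t))/4.15;  IBU = (α/100)·m·U·1000/V;  BU:GU = IBU/GP
U = 1.65·0.000125^(78/1000)·(1−e^(−0.04·74))/4.15 = 0.1870
IBU = (5.4/100)·58·0.1870·1000/22.3 = 26.2665
BU:GU = 26.2665/78

0.3368


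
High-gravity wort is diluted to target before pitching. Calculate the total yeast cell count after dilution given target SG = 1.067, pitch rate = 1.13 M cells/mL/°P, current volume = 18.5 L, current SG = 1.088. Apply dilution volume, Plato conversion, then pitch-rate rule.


V_w = V·((SG_c−1)/(SG_t−1)−1);  °P = 259 − 259/SG_t;  cells = rate·(V+V_w)·°P
V_w = 18.5·((1.088−1)/(1.067−1)−1) = 5.7985
V_final = 18.5 + 5.7985 = 24.2985
°P = 259 − 259/1.067 = 16.2634
cells = 1.13·24.2985·16.2634

446.5480 billion cells


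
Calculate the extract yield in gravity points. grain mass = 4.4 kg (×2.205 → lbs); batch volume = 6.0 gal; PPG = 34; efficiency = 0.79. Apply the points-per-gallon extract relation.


points = lbs × PPG × eff / vol
lbs = 4.4 × 2.205 = 9.7020
points = 9.7020 × 34 × 0.79 / 6.0

43.4326 points


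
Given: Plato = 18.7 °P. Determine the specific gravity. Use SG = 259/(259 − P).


SG = 259/(259 − 18.7)

1.0778


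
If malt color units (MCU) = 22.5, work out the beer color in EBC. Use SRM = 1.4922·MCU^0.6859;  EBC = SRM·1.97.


SRM = 1.4922·22.5^0.6859 = 12.6267
EBC = 12.6267·1.97

24.8746 EBC


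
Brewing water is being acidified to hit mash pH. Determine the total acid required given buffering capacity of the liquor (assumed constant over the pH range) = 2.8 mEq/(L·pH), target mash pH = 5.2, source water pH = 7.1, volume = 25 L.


acid = buffering capacity · (pH_source − pH_target) · V
acid = 2.8 · (7.1 − 5.2) · 25

133.0000 mEq


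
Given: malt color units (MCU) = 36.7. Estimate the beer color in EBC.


SRM = 1.4922·MCU^0.6859;  EBC = SRM·1.97
SRM = 1.4922·36.7^0.6859 = 17.6617
EBC = 17.6617·1.97

34.7935 EBC


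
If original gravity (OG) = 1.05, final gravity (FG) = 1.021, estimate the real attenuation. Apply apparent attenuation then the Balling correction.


AA = (OG−FG)/(OG−1)·100;  RA = AA·0.8192
AA = (1.05 − 1.021)/(1.05 − 1)·100 = 58.0000
RA = 58.0000·0.8192

47.5136 %


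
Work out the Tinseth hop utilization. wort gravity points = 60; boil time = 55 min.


U = 1.65·0.000125^(GP/1000) · (1 − e^(−0.04·t))/4.15
bigness = 1.65·0.000125^(60/1000) = 0.9623
boil_factor = (1 − e^(−0.04·55))/4.15 = 0.2143
U = 0.9623 · 0.2143

0.2062


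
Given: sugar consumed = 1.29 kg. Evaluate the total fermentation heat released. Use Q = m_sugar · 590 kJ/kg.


Q = 1.29 · 590

761.1000 kJ


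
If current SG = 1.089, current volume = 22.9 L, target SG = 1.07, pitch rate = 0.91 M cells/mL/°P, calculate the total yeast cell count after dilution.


V_w = V·((SG_c−1)/(SG_t−1)−1);  °P = 259 − 259/SG_t;  cells = rate·(V+V_w)·°P
V_w = 22.9·((1.089−1)/(1.07−1)−1) = 6.2157
V_final = 22.9 + 6.2157 = 29.1157
°P = 259 − 259/1.07 = 16.9439
cells = 0.91·29.1157·16.9439

448.9344 billion cells


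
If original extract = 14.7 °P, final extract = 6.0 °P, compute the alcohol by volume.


SG = 259/(259 − P);  ABV = (OG − FG)·131.25
OG = 259/(259 − 14.7) = 1.0602
FG = 259/(259 − 6.0) = 1.0237
ABV = (1.0602 − 1.0237)·131.25

4.7849 % ABV


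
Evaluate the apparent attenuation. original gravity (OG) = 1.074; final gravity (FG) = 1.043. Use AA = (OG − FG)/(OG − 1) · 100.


AA = (1.074 − 1.043)/(1.074 − 1) · 100

41.8919 %


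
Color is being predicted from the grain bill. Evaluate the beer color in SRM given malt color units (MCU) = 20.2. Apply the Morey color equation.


SRM = 1.4922 · MCU^0.6859
SRM = 1.4922 · 20.2^0.6859

11.7265 SRM


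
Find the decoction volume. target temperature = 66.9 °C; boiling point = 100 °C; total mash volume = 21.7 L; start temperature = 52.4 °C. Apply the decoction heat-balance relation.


V_dec = V_total·(T_target − T_start)/(T_boil − T_start)
V_dec = 21.7·(66.9 − 52.4)/(100 − 52.4)

6.6103 L


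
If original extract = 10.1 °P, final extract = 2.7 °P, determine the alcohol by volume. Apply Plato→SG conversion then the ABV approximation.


SG = 259/(259 − P);  ABV = (OG − FG)·131.25
OG = 259/(259 − 10.1) = 1.0406
FG = 259/(259 − 2.7) = 1.0105
ABV = (1.0406 − 1.0105)·131.25

3.9433 % ABV


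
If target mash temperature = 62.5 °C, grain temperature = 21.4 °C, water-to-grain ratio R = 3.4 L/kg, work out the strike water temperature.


T_strike = (0.41/R)·(T_mash − T_grain) + T_mash
T_strike = (0.41/3.4)·(62.5 − 21.4) + 62.5

67.4562 °C


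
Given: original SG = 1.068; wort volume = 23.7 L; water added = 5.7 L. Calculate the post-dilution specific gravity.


SG_new = 1 + (SG_old − 1)·V_old/(V_old + V_water)
pts = (1.068 − 1)·1000·23.7/(23.7 + 5.7) = 54.8163
SG_new = 1 + 54.8163/1000

1.0548


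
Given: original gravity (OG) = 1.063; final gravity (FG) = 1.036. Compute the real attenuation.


AA = (OG−FG)/(OG−1)·100;  RA = AA·0.8192
AA = (1.063 − 1.036)/(1.063 − 1)·100 = 42.8571
RA = 42.8571·0.8192

35.1086 %


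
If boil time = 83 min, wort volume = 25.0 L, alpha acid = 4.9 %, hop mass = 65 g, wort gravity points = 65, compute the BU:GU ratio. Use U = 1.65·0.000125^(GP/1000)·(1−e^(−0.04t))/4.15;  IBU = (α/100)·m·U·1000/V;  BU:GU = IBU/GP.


U = 1.65·0.000125^(65/1000)·(1−e^(−0.04·83))/4.15 = 0.2137
IBU = (4.9/100)·65·0.2137·1000/25.0 = 27.2215
BU:GU = 27.2215/65

0.4188


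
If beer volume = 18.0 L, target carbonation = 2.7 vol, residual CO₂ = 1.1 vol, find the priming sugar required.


sugar = (target − residual)·4.0·V
sugar = (2.7 − 1.1)·4.0·18.0

115.2000 g


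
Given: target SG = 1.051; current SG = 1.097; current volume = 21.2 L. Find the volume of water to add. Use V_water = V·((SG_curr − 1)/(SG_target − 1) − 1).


V_water = 21.2·((1.097 − 1)/(1.051 − 1) − 1)

19.1216 L


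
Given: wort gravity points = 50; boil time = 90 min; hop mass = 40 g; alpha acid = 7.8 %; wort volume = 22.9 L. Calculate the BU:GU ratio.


U = 1.65·0.000125^(GP/1000)·(1−e^(−0.04t))/4.15;  IBU = (α/100)·m·U·1000/V;  BU:GU = IBU/GP
U = 1.65·0.000125^(50/1000)·(1−e^(−0.04·90))/4.15 = 0.2467
IBU = (7.8/100)·40·0.2467·1000/22.9 = 33.6178
BU:GU = 33.6178/50

0.6724


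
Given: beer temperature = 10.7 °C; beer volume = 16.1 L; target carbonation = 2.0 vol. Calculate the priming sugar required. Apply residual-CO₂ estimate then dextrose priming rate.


residual = 14.695·(0.01821 + 0.09011·e^(−0.04·T));  sugar = (target − residual)·4.0·V
residual = 14.695·(0.01821 + 0.09011·e^(−0.04·10.7)) = 1.1307
sugar = (2.0 − 1.1307)·4.0·16.1

55.9827 g


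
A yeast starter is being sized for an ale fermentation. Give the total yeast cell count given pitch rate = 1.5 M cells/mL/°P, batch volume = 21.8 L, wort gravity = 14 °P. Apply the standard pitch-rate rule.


cells (billions) = rate · V_L · °P
cells = 1.5 · 21.8 · 14

457.8000 billion cells


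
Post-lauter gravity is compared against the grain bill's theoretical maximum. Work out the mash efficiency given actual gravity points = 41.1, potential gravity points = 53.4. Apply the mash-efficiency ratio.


efficiency = actual / potential × 100
efficiency = 41.1 / 53.4 × 100

76.9663 %


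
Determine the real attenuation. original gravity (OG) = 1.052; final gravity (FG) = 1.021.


AA = (OG−FG)/(OG−1)·100;  RA = AA·0.8192
AA = (1.052 − 1.021)/(1.052 − 1)·100 = 59.6154
RA = 59.6154·0.8192

48.8369 %


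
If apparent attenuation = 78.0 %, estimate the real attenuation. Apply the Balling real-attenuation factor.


RA = AA · 0.8192
RA = 78.0 · 0.8192

63.8976 %


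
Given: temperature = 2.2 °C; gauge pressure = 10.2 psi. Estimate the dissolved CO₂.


vols = (P + 14.695)·(0.01821 + 0.09011·e^(−0.04·T))
vols = (10.2 + 14.695)·(0.01821 + 0.09011·e^(−0.04·2.2))

2.5077 volumes


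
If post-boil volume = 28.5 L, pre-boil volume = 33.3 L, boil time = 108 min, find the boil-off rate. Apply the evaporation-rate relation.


rate = (V_pre − V_post) / (t_min/60)
rate = (33.3 − 28.5) / (108/60)

2.6667 L/hr


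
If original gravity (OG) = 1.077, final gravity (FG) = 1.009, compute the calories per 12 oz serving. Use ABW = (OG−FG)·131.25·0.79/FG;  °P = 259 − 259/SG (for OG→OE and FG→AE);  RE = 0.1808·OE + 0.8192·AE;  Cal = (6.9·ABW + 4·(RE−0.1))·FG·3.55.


ABW = (1.077 − 1.009)·131.25·0.79/1.009 = 6.9879
OE = 259 − 259/1.077 = 18.5172 °P
AE = 259 − 259/1.009 = 2.3102 °P
RE = 0.1808·18.5172 + 0.8192·2.3102 = 5.2404 °P
Cal = (6.9·6.9879 + 4·(5.2404−0.1))·1.009·3.55

246.3591 kcal


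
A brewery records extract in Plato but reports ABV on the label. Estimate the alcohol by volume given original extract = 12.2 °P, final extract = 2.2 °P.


SG = 259/(259 − P);  ABV = (OG − FG)·131.25
OG = 259/(259 − 12.2) = 1.0494
FG = 259/(259 − 2.2) = 1.0086
ABV = (1.0494 − 1.0086)·131.25

5.3636 % ABV


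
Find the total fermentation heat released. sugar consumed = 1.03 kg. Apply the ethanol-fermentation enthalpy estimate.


Q = m_sugar · 590 kJ/kg
Q = 1.03 · 590

607.7000 kJ


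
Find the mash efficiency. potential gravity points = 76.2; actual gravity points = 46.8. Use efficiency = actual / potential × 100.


efficiency = 46.8 / 76.2 × 100

61.4173 %


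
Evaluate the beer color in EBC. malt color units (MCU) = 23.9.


SRM = 1.4922·MCU^0.6859;  EBC = SRM·1.97
SRM = 1.4922·23.9^0.6859 = 13.1604
EBC = 13.1604·1.97

25.9261 EBC


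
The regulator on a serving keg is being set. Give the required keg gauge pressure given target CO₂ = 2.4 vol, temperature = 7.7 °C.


psi = vols/(0.01821 + 0.09011·e^(−0.04·T)) − 14.695
psi = 2.4/(0.01821 + 0.09011·e^(−0.04·7.7)) − 14.695

13.7298 psi


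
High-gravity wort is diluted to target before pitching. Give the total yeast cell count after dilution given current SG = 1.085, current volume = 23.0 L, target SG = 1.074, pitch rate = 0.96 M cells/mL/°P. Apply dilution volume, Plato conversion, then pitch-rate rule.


V_w = V·((SG_c−1)/(SG_t−1)−1);  °P = 259 − 259/SG_t;  cells = rate·(V+V_w)·°P
V_w = 23.0·((1.085−1)/(1.074−1)−1) = 3.4189
V_final = 23.0 + 3.4189 = 26.4189
°P = 259 − 259/1.074 = 17.8454
cells = 0.96·26.4189·17.8454

452.5989 billion cells
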